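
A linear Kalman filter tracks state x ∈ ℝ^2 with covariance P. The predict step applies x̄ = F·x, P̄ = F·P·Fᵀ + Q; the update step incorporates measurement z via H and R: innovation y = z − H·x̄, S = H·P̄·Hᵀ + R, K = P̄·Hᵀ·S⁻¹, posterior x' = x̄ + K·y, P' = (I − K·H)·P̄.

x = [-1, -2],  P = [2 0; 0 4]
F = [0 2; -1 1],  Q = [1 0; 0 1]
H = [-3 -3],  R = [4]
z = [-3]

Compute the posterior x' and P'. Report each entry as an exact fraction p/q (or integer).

x̄ = F·x = [-4, -1]
P̄ = F·P·Fᵀ + Q = [17 8; 8 7]
y = z − H·x̄ = [-18]
S = H·P̄·Hᵀ + R = [364]
K = P̄·Hᵀ·S⁻¹ = [-75/364; -45/364]
x' = x̄ + K·y = [-53/182, 223/182]
P' = (I − K·H)·P̄ = [563/364 -463/364; -463/364 523/364]

x' = [-53/182, 223/182]
P' = [563/364 -463/364; -463/364 523/364]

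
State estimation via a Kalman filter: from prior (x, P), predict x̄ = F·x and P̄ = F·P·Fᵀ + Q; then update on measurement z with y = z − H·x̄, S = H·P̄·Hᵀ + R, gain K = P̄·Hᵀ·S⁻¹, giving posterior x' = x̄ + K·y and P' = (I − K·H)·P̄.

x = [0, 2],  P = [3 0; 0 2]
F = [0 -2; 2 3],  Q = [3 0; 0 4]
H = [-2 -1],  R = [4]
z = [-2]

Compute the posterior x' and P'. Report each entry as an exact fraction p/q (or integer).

x̄ = F·x = [-4, 6]
P̄ = F·P·Fᵀ + Q = [11 -12; -12 34]
y = z − H·x̄ = [-4]
S = H·P̄·Hᵀ + R = [34]
K = P̄·Hᵀ·S⁻¹ = [-5/17; -5/17]
x' = x̄ + K·y = [-48/17, 122/17]
P' = (I − K·H)·P̄ = [137/17 -254/17; -254/17 528/17]

x' = [-48/17, 122/17]
P' = [137/17 -254/17; -254/17 528/17]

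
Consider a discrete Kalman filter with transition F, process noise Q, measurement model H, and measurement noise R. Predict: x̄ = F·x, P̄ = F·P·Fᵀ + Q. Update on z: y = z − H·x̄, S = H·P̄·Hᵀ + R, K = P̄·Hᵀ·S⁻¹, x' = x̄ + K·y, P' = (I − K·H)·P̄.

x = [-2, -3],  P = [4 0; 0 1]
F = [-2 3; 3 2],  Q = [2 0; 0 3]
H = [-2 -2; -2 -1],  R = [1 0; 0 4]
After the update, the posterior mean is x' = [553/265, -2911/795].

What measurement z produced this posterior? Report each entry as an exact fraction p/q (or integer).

x̄ = F·x = [-5, -12]
P̄ = F·P·Fᵀ + Q = [27 -18; -18 43]
S = H·P̄·Hᵀ + R = [137 86; 86 83]
K = P̄·Hᵀ·S⁻¹ = [534/1325 -1128/1325; -3548/3975 3341/3975]
x' − x̄ = [1878/265, 6629/795] = K·y
y = (KᵀK)⁻¹·Kᵀ·(x' − x̄) = [-31, -23]
z = y + H·x̄ = [-31, -23] + [34, 22] = [3, -1]

z = [3, -1]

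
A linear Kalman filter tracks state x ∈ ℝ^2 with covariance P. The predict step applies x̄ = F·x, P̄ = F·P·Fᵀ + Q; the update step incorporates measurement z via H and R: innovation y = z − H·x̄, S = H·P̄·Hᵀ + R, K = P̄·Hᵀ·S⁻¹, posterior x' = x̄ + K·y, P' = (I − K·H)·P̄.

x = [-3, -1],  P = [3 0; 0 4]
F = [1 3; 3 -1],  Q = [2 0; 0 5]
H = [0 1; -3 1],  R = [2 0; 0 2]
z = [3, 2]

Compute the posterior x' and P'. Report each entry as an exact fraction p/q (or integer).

x' = [819/14125, 6461/2825]
P' = [6032/14125 1758/2825; 1758/2825 1062/565]

x̄ = F·x = [-6, -8]
P̄ = F·P·Fᵀ + Q = [41 -3; -3 36]
y = z − H·x̄ = [11, -8]
S = H·P̄·Hᵀ + R = [38 45; 45 425]
K = P̄·Hᵀ·S⁻¹ = [879/2825 -4653/14125; 531/565 18/2825]
x' = x̄ + K·y = [819/14125, 6461/2825]
P' = (I − K·H)·P̄ = [6032/14125 1758/2825; 1758/2825 1062/565]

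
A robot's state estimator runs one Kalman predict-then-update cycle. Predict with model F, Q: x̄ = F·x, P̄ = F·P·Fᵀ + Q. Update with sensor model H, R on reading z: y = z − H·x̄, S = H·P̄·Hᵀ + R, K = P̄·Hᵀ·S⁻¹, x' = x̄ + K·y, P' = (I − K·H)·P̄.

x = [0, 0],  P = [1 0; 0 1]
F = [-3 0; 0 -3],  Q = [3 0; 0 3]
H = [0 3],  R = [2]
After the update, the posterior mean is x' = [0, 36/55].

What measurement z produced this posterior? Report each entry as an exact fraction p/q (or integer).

x̄ = F·x = [0, 0]
P̄ = F·P·Fᵀ + Q = [12 0; 0 12]
S = H·P̄·Hᵀ + R = [110]
K = P̄·Hᵀ·S⁻¹ = [0; 18/55]
x' − x̄ = [0, 36/55] = K·y
y = (KᵀK)⁻¹·Kᵀ·(x' − x̄) = [2]
z = y + H·x̄ = [2] + [0] = [2]

z = [2]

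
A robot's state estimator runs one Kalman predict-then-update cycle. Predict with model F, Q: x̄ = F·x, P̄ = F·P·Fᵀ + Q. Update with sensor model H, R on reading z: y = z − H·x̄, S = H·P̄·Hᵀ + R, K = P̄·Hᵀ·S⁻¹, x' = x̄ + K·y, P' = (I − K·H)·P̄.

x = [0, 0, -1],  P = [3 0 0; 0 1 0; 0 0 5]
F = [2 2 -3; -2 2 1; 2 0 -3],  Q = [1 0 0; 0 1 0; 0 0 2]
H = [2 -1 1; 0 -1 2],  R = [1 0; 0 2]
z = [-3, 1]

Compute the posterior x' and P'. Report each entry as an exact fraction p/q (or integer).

x̄ = F·x = [3, -1, 3]
P̄ = F·P·Fᵀ + Q = [62 -23 57; -23 22 -27; 57 -27 59]
y = z − H·x̄ = [-13, -6]
S = H·P̄·Hᵀ + R = [704 495; 495 368]
K = P̄·Hᵀ·S⁻¹ = [7257/14047 -412/1277; 2660/14047 -589/1277; 1825/14047 280/1277]
x' = x̄ + K·y = [-25008/14047, -9753/14047, -64/14047]
P' = (I − K·H)·P̄ = [11370/14047 21902/14047 6419/14047; 21902/14047 69330/14047 28186/14047; 6419/14047 28186/14047 17173/14047]

x' = [-25008/14047, -9753/14047, -64/14047]
P' = [11370/14047 21902/14047 6419/14047; 21902/14047 69330/14047 28186/14047; 6419/14047 28186/14047 17173/14047]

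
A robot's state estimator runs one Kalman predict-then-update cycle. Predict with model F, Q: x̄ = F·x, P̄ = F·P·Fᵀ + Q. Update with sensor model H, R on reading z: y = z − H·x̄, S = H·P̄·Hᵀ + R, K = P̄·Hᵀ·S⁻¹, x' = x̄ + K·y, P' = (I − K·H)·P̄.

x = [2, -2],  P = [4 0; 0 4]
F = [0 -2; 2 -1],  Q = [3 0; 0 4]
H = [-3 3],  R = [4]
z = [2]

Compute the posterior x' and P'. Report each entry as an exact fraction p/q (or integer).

x' = [1120/247, 1290/247]
P' = [3604/247 3560/247; 3560/247 3624/247]

x̄ = F·x = [4, 6]
P̄ = F·P·Fᵀ + Q = [19 8; 8 24]
y = z − H·x̄ = [-4]
S = H·P̄·Hᵀ + R = [247]
K = P̄·Hᵀ·S⁻¹ = [-33/247; 48/247]
x' = x̄ + K·y = [1120/247, 1290/247]
P' = (I − K·H)·P̄ = [3604/247 3560/247; 3560/247 3624/247]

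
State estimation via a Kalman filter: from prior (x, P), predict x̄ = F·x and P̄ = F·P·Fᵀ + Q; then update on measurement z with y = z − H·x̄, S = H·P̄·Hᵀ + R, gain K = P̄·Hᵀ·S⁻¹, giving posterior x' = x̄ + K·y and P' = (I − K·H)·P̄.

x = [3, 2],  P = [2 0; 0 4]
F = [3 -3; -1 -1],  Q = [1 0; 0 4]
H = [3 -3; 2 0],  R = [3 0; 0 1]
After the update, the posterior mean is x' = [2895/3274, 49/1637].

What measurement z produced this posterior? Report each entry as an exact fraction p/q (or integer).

z = [2, 2]

x̄ = F·x = [3, -5]
P̄ = F·P·Fᵀ + Q = [55 6; 6 10]
S = H·P̄·Hᵀ + R = [480 294; 294 221]
K = P̄·Hᵀ·S⁻¹ = [49/6548 1597/3274; -515/1637 774/1637]
x' − x̄ = [-6927/3274, 8234/1637] = K·y
y = (KᵀK)⁻¹·Kᵀ·(x' − x̄) = [-22, -4]
z = y + H·x̄ = [-22, -4] + [24, 6] = [2, 2]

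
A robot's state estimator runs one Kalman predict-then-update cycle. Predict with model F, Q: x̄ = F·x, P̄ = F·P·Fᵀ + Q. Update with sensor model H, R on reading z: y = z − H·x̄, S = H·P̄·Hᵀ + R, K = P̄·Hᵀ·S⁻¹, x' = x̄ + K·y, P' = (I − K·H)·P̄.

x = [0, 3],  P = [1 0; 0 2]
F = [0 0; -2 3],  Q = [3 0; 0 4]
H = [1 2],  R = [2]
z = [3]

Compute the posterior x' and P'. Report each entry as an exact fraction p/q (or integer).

x' = [-45/109, 201/109]
P' = [318/109 -156/109; -156/109 130/109]

x̄ = F·x = [0, 9]
P̄ = F·P·Fᵀ + Q = [3 0; 0 26]
y = z − H·x̄ = [-15]
S = H·P̄·Hᵀ + R = [109]
K = P̄·Hᵀ·S⁻¹ = [3/109; 52/109]
x' = x̄ + K·y = [-45/109, 201/109]
P' = (I − K·H)·P̄ = [318/109 -156/109; -156/109 130/109]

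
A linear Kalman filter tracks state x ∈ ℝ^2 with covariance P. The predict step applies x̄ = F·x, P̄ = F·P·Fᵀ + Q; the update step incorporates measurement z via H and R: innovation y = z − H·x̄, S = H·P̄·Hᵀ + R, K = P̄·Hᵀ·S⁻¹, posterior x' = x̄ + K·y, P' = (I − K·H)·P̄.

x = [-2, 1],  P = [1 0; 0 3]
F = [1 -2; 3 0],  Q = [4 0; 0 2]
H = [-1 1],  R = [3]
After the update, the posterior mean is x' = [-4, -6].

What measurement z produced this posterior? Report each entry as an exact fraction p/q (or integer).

x̄ = F·x = [-4, -6]
P̄ = F·P·Fᵀ + Q = [17 3; 3 11]
S = H·P̄·Hᵀ + R = [25]
K = P̄·Hᵀ·S⁻¹ = [-14/25; 8/25]
x' − x̄ = [0, 0] = K·y
y = (KᵀK)⁻¹·Kᵀ·(x' − x̄) = [0]
z = y + H·x̄ = [0] + [-2] = [-2]

z = [-2]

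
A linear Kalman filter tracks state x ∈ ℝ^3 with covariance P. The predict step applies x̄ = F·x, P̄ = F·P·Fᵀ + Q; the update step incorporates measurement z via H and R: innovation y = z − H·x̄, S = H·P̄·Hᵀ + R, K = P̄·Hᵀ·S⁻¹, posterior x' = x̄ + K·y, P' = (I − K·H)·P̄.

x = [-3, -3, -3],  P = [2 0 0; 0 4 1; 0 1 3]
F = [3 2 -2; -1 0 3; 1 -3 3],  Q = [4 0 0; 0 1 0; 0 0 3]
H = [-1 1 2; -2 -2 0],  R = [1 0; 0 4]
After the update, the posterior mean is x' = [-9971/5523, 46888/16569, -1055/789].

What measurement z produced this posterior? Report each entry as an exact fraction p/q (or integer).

z = [2, -3]

x̄ = F·x = [-9, -6, -3]
P̄ = F·P·Fᵀ + Q = [42 -18 -24; -18 30 16; -24 16 50]
S = H·P̄·Hᵀ + R = [469 56; 56 148]
K = P̄·Hᵀ·S⁻¹ = [-1108/5523 -196/789; 3296/16569 -562/2367; 236/789 -4/789]
x' − x̄ = [39736/5523, 146302/16569, 1312/789] = K·y
y = (KᵀK)⁻¹·Kᵀ·(x' − x̄) = [5, -33]
z = y + H·x̄ = [5, -33] + [-3, 30] = [2, -3]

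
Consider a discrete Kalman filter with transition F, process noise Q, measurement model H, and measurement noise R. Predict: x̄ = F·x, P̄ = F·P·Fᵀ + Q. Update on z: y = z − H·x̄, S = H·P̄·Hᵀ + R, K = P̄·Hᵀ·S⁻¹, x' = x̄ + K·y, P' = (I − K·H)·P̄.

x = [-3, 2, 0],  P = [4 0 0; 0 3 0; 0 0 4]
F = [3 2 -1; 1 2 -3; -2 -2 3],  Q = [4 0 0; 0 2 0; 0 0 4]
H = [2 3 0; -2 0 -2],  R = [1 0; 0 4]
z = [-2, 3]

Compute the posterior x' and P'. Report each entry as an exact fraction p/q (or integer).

x̄ = F·x = [-5, 1, 2]
P̄ = F·P·Fᵀ + Q = [56 36 -48; 36 54 -56; -48 -56 68]
y = z − H·x̄ = [5, -3]
S = H·P̄·Hᵀ + R = [1143 88; 88 116]
K = P̄·Hᵀ·S⁻¹ = [6732/31211 -9412/31211; 5906/31211 6282/31211; -6776/31211 -5622/31211]
x' = x̄ + K·y = [-94159/31211, 41895/31211, 45408/31211]
P' = (I − K·H)·P̄ = [116184/31211 -75212/31211 -97360/31211; -75212/31211 52110/31211 62648/31211; -97360/31211 62648/31211 108604/31211]

x' = [-94159/31211, 41895/31211, 45408/31211]
P' = [116184/31211 -75212/31211 -97360/31211; -75212/31211 52110/31211 62648/31211; -97360/31211 62648/31211 108604/31211]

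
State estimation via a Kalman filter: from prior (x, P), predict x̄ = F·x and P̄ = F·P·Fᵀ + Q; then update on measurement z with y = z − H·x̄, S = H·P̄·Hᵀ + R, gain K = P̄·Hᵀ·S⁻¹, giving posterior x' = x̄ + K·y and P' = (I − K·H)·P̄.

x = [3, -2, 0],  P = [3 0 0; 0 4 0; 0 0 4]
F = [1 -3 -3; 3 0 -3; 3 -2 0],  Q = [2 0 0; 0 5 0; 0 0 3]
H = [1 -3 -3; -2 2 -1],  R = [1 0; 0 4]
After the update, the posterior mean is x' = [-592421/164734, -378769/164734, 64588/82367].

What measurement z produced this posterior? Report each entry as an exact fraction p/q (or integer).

x̄ = F·x = [9, 9, 13]
P̄ = F·P·Fᵀ + Q = [77 45 33; 45 68 27; 33 27 46]
S = H·P̄·Hᵀ + R = [1122 20; 20 294]
K = P̄·Hᵀ·S⁻¹ = [-22109/164734 -52847/164734; -17735/82367 13059/164734; -13381/82367 -15339/82367]
x' − x̄ = [-2075027/164734, -1861375/164734, -1006183/82367] = K·y
y = (KᵀK)⁻¹·Kᵀ·(x' − x̄) = [58, 15]
z = y + H·x̄ = [58, 15] + [-57, -13] = [1, 2]

z = [1, 2]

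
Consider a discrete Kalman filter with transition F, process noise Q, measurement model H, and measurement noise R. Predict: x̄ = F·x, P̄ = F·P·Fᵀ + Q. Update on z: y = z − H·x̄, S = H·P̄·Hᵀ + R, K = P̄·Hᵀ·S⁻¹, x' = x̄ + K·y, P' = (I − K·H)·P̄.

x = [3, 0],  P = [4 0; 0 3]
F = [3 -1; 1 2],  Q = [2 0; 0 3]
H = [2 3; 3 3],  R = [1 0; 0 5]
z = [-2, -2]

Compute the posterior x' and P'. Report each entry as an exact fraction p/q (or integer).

x' = [4334/9375, -3083/3125]
P' = [40327/9375 -9649/3125; -9649/3125 7214/3125]

x̄ = F·x = [9, 3]
P̄ = F·P·Fᵀ + Q = [41 6; 6 19]
y = z − H·x̄ = [-29, -38]
S = H·P̄·Hᵀ + R = [408 507; 507 653]
K = P̄·Hᵀ·S⁻¹ = [-6187/9375 2276/3125; 2344/3125 -1461/3125]
x' = x̄ + K·y = [4334/9375, -3083/3125]
P' = (I − K·H)·P̄ = [40327/9375 -9649/3125; -9649/3125 7214/3125]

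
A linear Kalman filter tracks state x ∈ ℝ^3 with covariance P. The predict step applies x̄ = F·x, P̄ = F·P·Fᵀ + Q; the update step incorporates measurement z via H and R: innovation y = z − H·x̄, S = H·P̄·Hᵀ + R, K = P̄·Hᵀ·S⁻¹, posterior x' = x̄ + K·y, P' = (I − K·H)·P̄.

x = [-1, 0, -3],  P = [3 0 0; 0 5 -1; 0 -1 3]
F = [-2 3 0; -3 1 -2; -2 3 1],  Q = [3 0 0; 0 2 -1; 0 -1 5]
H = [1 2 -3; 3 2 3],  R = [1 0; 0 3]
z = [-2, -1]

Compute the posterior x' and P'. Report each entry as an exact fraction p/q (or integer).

x' = [-600110/751103, 64181/751103, 316574/751103]
P' = [2121924/751103 -2046879/751103 -655410/751103; -2046879/751103 2159214/751103 693021/751103; -655410/751103 693021/751103 284505/751103]

x̄ = F·x = [2, 9, -1]
P̄ = F·P·Fᵀ + Q = [60 39 54; 39 50 31; 54 31 59]
y = z − H·x̄ = [-25, -22]
S = H·P̄·Hᵀ + R = [252 -163; -163 3086]
K = P̄·Hᵀ·S⁻¹ = [-5604/751103 101928/751103; 192486/751103 85618/751103; -122883/751103 91109/751103]
x' = x̄ + K·y = [-600110/751103, 64181/751103, 316574/751103]
P' = (I − K·H)·P̄ = [2121924/751103 -2046879/751103 -655410/751103; -2046879/751103 2159214/751103 693021/751103; -655410/751103 693021/751103 284505/751103]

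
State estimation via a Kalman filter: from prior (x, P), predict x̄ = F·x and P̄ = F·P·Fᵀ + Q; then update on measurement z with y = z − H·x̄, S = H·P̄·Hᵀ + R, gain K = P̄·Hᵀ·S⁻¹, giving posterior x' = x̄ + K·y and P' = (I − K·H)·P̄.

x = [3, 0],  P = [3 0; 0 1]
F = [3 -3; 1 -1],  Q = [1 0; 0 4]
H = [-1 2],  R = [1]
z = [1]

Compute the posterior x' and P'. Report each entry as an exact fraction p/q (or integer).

x̄ = F·x = [9, 3]
P̄ = F·P·Fᵀ + Q = [37 12; 12 8]
y = z − H·x̄ = [4]
S = H·P̄·Hᵀ + R = [22]
K = P̄·Hᵀ·S⁻¹ = [-13/22; 2/11]
x' = x̄ + K·y = [73/11, 41/11]
P' = (I − K·H)·P̄ = [645/22 158/11; 158/11 80/11]

x' = [73/11, 41/11]
P' = [645/22 158/11; 158/11 80/11]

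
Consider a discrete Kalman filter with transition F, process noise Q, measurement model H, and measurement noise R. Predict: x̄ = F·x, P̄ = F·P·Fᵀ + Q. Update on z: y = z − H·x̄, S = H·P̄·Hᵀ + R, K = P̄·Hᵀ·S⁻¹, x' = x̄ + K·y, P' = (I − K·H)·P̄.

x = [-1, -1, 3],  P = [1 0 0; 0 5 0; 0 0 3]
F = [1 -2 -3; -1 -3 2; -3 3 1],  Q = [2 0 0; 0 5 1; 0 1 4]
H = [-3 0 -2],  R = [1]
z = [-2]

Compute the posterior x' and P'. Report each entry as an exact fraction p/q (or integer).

x̄ = F·x = [-8, 10, 3]
P̄ = F·P·Fᵀ + Q = [50 11 -42; 11 63 -35; -42 -35 61]
y = z − H·x̄ = [-20]
S = H·P̄·Hᵀ + R = [191]
K = P̄·Hᵀ·S⁻¹ = [-66/191; 37/191; 4/191]
x' = x̄ + K·y = [-208/191, 1170/191, 493/191]
P' = (I − K·H)·P̄ = [5194/191 4543/191 -7758/191; 4543/191 10664/191 -6833/191; -7758/191 -6833/191 11635/191]

x' = [-208/191, 1170/191, 493/191]
P' = [5194/191 4543/191 -7758/191; 4543/191 10664/191 -6833/191; -7758/191 -6833/191 11635/191]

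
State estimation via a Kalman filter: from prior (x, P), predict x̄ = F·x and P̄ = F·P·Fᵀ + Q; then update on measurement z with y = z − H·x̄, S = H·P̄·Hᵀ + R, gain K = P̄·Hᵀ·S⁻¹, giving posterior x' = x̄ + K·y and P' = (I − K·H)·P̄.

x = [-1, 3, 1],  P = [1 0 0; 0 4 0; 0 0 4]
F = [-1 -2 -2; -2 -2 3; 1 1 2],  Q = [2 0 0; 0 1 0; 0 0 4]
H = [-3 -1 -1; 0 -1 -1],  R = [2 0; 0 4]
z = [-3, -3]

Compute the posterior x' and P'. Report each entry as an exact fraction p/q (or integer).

x̄ = F·x = [-7, -1, 4]
P̄ = F·P·Fᵀ + Q = [35 -6 -25; -6 57 14; -25 14 25]
y = z − H·x̄ = [-21, 0]
S = H·P̄·Hᵀ + R = [241 17; 17 114]
K = P̄·Hᵀ·S⁻¹ = [-8963/27185 8729/27185; -967/5437 -3242/5437; 4767/27185 -10011/27185]
x' = x̄ + K·y = [-2072/27185, 14870/5437, 8633/27185]
P' = (I − K·H)·P̄ = [17614/27185 -3678/5437 -16526/27185; -3678/5437 28476/5437 -15508/5437; -16526/27185 -15508/5437 117584/27185]

x' = [-2072/27185, 14870/5437, 8633/27185]
P' = [17614/27185 -3678/5437 -16526/27185; -3678/5437 28476/5437 -15508/5437; -16526/27185 -15508/5437 117584/27185]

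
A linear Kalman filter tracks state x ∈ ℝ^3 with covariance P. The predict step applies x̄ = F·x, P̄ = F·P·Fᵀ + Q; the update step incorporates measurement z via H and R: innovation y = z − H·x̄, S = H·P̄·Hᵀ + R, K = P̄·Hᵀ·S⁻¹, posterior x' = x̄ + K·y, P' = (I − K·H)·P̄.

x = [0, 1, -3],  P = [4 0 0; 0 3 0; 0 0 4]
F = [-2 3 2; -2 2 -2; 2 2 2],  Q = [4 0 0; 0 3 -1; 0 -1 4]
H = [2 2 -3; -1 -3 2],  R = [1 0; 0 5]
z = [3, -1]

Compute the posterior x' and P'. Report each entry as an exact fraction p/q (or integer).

x' = [-2433/5366, 1256/24147, -19385/16098]
P' = [230733/5366 18969/2683 178191/5366; 18969/2683 68084/24147 53678/8049; 178191/5366 53678/8049 142891/5366]

x̄ = F·x = [-3, 8, -4]
P̄ = F·P·Fᵀ + Q = [63 18 18; 18 47 -21; 18 -21 48]
y = z − H·x̄ = [-19, 28]
S = H·P̄·Hᵀ + R = [1053 -987; -987 971]
K = P̄·Hᵀ·S⁻¹ = [2769/5366 2367/5366; -5492/24147 -3527/8049; -2161/16098 47/5366]
x' = x̄ + K·y = [-2433/5366, 1256/24147, -19385/16098]
P' = (I − K·H)·P̄ = [230733/5366 18969/2683 178191/5366; 18969/2683 68084/24147 53678/8049; 178191/5366 53678/8049 142891/5366]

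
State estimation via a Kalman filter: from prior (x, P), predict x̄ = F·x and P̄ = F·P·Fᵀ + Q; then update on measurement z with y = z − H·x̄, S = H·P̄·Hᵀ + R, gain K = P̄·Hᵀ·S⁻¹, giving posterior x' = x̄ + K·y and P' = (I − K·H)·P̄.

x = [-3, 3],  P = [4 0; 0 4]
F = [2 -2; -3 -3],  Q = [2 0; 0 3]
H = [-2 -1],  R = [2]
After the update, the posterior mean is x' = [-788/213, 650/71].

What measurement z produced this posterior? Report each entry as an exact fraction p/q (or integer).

x̄ = F·x = [-12, 0]
P̄ = F·P·Fᵀ + Q = [34 0; 0 75]
S = H·P̄·Hᵀ + R = [213]
K = P̄·Hᵀ·S⁻¹ = [-68/213; -25/71]
x' − x̄ = [1768/213, 650/71] = K·y
y = (KᵀK)⁻¹·Kᵀ·(x' − x̄) = [-26]
z = y + H·x̄ = [-26] + [24] = [-2]

z = [-2]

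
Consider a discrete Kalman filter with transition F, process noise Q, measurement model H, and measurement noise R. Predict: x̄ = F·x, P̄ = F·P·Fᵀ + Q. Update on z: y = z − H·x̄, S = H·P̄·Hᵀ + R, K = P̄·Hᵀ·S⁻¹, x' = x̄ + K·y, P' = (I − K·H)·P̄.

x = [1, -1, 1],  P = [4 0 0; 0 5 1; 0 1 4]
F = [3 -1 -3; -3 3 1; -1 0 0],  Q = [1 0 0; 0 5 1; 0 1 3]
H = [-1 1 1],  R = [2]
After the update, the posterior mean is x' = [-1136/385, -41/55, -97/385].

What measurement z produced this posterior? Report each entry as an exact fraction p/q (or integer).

x̄ = F·x = [1, -5, -1]
P̄ = F·P·Fᵀ + Q = [84 -73 -12; -73 96 13; -12 13 7]
S = H·P̄·Hᵀ + R = [385]
K = P̄·Hᵀ·S⁻¹ = [-169/385; 26/55; 32/385]
x' − x̄ = [-1521/385, 234/55, 288/385] = K·y
y = (KᵀK)⁻¹·Kᵀ·(x' − x̄) = [9]
z = y + H·x̄ = [9] + [-7] = [2]

z = [2]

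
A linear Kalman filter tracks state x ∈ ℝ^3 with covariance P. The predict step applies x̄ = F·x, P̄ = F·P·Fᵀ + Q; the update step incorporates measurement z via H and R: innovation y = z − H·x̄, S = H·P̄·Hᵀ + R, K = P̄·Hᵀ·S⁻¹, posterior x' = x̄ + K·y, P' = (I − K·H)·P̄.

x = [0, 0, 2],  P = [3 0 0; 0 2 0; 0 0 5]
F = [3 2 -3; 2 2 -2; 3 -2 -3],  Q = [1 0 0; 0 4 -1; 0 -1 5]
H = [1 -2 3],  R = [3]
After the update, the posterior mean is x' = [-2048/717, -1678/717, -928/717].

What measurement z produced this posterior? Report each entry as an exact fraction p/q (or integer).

x̄ = F·x = [-6, -4, -6]
P̄ = F·P·Fᵀ + Q = [81 56 64; 56 44 39; 64 39 85]
S = H·P̄·Hᵀ + R = [717]
K = P̄·Hᵀ·S⁻¹ = [161/717; 85/717; 241/717]
x' − x̄ = [2254/717, 1190/717, 3374/717] = K·y
y = (KᵀK)⁻¹·Kᵀ·(x' − x̄) = [14]
z = y + H·x̄ = [14] + [-16] = [-2]

z = [-2]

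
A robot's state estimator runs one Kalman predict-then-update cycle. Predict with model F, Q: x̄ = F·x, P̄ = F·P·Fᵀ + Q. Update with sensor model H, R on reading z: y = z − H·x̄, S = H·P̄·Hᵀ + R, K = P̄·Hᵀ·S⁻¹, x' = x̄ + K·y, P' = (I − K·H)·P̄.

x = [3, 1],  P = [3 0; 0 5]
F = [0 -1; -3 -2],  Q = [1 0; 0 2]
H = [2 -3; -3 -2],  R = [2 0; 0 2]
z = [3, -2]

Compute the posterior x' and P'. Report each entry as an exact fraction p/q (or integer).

x' = [3189/3422, -718/1711]
P' = [1267/8555 2/1711; 2/1711 262/1711]

x̄ = F·x = [-1, -11]
P̄ = F·P·Fᵀ + Q = [6 10; 10 49]
y = z − H·x̄ = [-28, -27]
S = H·P̄·Hᵀ + R = [347 308; 308 372]
K = P̄·Hᵀ·S⁻¹ = [1252/8555 -3821/17110; -391/1711 -265/1711]
x' = x̄ + K·y = [3189/3422, -718/1711]
P' = (I − K·H)·P̄ = [1267/8555 2/1711; 2/1711 262/1711]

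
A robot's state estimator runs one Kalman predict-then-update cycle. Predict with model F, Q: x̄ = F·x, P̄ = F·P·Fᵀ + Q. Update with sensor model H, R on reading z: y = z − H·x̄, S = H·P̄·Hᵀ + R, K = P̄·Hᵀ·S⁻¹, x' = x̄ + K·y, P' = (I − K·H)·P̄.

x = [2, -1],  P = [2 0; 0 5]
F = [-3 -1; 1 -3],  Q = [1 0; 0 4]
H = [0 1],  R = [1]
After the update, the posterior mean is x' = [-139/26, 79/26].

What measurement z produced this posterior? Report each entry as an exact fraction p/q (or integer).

x̄ = F·x = [-5, 5]
P̄ = F·P·Fᵀ + Q = [24 9; 9 51]
S = H·P̄·Hᵀ + R = [52]
K = P̄·Hᵀ·S⁻¹ = [9/52; 51/52]
x' − x̄ = [-9/26, -51/26] = K·y
y = (KᵀK)⁻¹·Kᵀ·(x' − x̄) = [-2]
z = y + H·x̄ = [-2] + [5] = [3]

z = [3]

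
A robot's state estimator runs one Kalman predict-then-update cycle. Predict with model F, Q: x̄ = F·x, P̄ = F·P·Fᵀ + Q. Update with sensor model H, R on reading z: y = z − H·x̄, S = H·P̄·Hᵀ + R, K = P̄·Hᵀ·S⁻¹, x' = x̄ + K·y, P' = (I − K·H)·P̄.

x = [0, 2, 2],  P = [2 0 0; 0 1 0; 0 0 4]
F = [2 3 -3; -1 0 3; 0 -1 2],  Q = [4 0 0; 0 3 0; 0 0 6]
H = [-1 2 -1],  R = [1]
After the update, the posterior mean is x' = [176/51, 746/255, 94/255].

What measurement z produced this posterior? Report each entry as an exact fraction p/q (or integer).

z = [2]

x̄ = F·x = [0, 6, 2]
P̄ = F·P·Fᵀ + Q = [57 -40 -27; -40 41 24; -27 24 23]
S = H·P̄·Hᵀ + R = [255]
K = P̄·Hᵀ·S⁻¹ = [-22/51; 98/255; 52/255]
x' − x̄ = [176/51, -784/255, -416/255] = K·y
y = (KᵀK)⁻¹·Kᵀ·(x' − x̄) = [-8]
z = y + H·x̄ = [-8] + [10] = [2]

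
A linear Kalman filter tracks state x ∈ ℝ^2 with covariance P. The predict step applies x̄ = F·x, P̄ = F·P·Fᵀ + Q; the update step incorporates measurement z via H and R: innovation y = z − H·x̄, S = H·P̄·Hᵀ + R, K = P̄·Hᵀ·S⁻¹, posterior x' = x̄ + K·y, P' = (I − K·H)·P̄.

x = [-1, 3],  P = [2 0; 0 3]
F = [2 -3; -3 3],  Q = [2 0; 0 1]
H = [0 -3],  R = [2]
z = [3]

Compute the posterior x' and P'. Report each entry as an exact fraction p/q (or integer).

x' = [-1/32, -15/16]
P' = [131/32 -3/16; -3/16 23/104]

x̄ = F·x = [-11, 12]
P̄ = F·P·Fᵀ + Q = [37 -39; -39 46]
y = z − H·x̄ = [39]
S = H·P̄·Hᵀ + R = [416]
K = P̄·Hᵀ·S⁻¹ = [9/32; -69/208]
x' = x̄ + K·y = [-1/32, -15/16]
P' = (I − K·H)·P̄ = [131/32 -3/16; -3/16 23/104]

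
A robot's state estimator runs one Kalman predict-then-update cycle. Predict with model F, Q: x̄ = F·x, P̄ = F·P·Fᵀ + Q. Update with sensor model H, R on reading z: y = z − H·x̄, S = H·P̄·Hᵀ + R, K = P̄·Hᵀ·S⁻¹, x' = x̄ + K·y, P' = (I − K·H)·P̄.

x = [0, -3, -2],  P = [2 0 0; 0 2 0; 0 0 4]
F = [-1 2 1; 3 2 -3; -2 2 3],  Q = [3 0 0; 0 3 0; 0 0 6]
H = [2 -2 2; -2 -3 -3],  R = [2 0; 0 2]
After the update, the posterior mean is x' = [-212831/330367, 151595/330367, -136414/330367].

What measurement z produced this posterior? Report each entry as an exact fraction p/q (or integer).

z = [-3, 1]

x̄ = F·x = [-8, 0, -12]
P̄ = F·P·Fᵀ + Q = [17 -10 24; -10 65 -40; 24 -40 58]
S = H·P̄·Hᵀ + R = [1154 -246; -246 625]
K = P̄·Hᵀ·S⁻¹ = [22527/330367 -31306/330367; -78640/330367 -60025/330367; 63704/330367 -28842/330367]
x' − x̄ = [2430105/330367, 151595/330367, 3827990/330367] = K·y
y = (KᵀK)⁻¹·Kᵀ·(x' − x̄) = [37, -51]
z = y + H·x̄ = [37, -51] + [-40, 52] = [-3, 1]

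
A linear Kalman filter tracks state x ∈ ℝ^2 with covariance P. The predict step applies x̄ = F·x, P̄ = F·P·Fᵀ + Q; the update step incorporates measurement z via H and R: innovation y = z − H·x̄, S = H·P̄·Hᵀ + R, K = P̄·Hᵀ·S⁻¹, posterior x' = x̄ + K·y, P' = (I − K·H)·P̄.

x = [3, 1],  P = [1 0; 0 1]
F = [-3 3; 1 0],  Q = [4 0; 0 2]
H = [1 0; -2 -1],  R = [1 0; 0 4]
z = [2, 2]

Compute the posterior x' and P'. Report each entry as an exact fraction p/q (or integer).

x̄ = F·x = [-6, 3]
P̄ = F·P·Fᵀ + Q = [22 -3; -3 3]
y = z − H·x̄ = [8, -7]
S = H·P̄·Hᵀ + R = [23 -41; -41 83]
K = P̄·Hᵀ·S⁻¹ = [145/228 -41/228; -21/38 -9/38]
x' = x̄ + K·y = [79/228, 9/38]
P' = (I − K·H)·P̄ = [145/228 -21/38; -21/38 39/19]

x' = [79/228, 9/38]
P' = [145/228 -21/38; -21/38 39/19]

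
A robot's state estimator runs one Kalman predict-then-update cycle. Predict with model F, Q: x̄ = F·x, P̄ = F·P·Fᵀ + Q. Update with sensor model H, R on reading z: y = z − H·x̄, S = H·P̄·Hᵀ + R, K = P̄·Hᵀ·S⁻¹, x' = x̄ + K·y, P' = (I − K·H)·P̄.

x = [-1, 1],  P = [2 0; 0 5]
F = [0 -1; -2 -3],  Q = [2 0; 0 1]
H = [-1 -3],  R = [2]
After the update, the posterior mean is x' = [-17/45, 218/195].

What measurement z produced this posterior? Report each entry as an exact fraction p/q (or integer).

x̄ = F·x = [-1, -1]
P̄ = F·P·Fᵀ + Q = [7 15; 15 54]
S = H·P̄·Hᵀ + R = [585]
K = P̄·Hᵀ·S⁻¹ = [-4/45; -59/195]
x' − x̄ = [28/45, 413/195] = K·y
y = (KᵀK)⁻¹·Kᵀ·(x' − x̄) = [-7]
z = y + H·x̄ = [-7] + [4] = [-3]

z = [-3]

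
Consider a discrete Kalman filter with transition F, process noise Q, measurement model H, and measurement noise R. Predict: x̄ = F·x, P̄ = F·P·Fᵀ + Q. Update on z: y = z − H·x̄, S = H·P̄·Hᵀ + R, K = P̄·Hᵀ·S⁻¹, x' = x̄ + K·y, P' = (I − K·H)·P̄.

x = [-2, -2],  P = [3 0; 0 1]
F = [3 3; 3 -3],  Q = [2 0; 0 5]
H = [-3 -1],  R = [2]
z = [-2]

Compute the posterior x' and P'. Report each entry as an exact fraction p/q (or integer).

x' = [-900/493, 3610/493]
P' = [1310/493 -3666/493; -3666/493 11188/493]

x̄ = F·x = [-12, 0]
P̄ = F·P·Fᵀ + Q = [38 18; 18 41]
y = z − H·x̄ = [-38]
S = H·P̄·Hᵀ + R = [493]
K = P̄·Hᵀ·S⁻¹ = [-132/493; -95/493]
x' = x̄ + K·y = [-900/493, 3610/493]
P' = (I − K·H)·P̄ = [1310/493 -3666/493; -3666/493 11188/493]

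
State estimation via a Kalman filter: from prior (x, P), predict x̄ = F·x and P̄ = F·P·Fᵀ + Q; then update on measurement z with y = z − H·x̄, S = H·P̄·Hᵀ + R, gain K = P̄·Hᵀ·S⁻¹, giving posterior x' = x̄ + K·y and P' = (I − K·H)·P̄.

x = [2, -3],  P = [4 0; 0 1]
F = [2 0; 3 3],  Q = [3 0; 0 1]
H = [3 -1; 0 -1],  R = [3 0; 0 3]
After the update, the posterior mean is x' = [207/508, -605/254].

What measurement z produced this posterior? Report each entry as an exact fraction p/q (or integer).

x̄ = F·x = [4, -3]
P̄ = F·P·Fᵀ + Q = [19 24; 24 46]
S = H·P̄·Hᵀ + R = [76 -26; -26 49]
K = P̄·Hᵀ·S⁻¹ = [331/1016 -161/508; 13/508 -235/254]
x' − x̄ = [-1825/508, 157/254] = K·y
y = (KᵀK)⁻¹·Kᵀ·(x' − x̄) = [-12, -1]
z = y + H·x̄ = [-12, -1] + [15, 3] = [3, 2]

z = [3, 2]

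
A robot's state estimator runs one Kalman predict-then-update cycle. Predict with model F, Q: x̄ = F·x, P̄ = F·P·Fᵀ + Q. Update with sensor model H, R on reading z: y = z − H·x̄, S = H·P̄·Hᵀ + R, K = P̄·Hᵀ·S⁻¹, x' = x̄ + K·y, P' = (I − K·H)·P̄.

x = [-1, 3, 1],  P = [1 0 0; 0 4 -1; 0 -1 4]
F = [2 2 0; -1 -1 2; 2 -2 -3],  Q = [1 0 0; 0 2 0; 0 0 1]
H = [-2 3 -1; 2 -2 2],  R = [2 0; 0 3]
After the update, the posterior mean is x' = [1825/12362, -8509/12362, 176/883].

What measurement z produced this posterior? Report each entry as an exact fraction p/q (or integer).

x̄ = F·x = [4, 0, -11]
P̄ = F·P·Fᵀ + Q = [21 -14 -6; -14 27 -17; -6 -17 45]
S = H·P̄·Hᵀ + R = [620 -576; -576 575]
K = P̄·Hᵀ·S⁻¹ = [-5721/12362 -2242/6181; 2817/12362 164/6181; 579/883 752/883]
x' − x̄ = [-47623/12362, -8509/12362, 9889/883] = K·y
y = (KᵀK)⁻¹·Kᵀ·(x' − x̄) = [-5, 17]
z = y + H·x̄ = [-5, 17] + [3, -14] = [-2, 3]

z = [-2, 3]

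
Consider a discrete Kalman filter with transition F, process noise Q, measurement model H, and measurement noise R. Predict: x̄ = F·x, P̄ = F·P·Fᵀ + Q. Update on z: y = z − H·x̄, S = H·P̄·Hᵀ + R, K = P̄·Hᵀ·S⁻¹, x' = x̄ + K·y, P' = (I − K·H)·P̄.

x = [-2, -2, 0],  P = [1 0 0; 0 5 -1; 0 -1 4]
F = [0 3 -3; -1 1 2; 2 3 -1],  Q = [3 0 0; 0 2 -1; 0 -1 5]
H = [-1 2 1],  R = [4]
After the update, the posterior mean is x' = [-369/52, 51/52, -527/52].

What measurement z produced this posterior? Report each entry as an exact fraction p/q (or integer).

z = [-1]

x̄ = F·x = [-6, 0, -10]
P̄ = F·P·Fᵀ + Q = [102 -12 69; -12 20 -1; 69 -1 64]
S = H·P̄·Hᵀ + R = [156]
K = P̄·Hᵀ·S⁻¹ = [-19/52; 17/52; -7/156]
x' − x̄ = [-57/52, 51/52, -7/52] = K·y
y = (KᵀK)⁻¹·Kᵀ·(x' − x̄) = [3]
z = y + H·x̄ = [3] + [-4] = [-1]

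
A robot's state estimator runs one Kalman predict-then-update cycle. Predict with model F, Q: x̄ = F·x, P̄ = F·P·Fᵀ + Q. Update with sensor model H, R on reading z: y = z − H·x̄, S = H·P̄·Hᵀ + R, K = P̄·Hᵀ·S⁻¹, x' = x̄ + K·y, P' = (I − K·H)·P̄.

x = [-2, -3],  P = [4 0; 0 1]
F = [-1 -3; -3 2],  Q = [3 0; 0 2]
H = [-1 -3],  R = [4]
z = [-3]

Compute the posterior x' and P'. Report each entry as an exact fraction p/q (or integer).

x̄ = F·x = [11, 0]
P̄ = F·P·Fᵀ + Q = [16 6; 6 42]
y = z − H·x̄ = [8]
S = H·P̄·Hᵀ + R = [434]
K = P̄·Hᵀ·S⁻¹ = [-17/217; -66/217]
x' = x̄ + K·y = [2251/217, -528/217]
P' = (I − K·H)·P̄ = [2894/217 -942/217; -942/217 402/217]

x' = [2251/217, -528/217]
P' = [2894/217 -942/217; -942/217 402/217]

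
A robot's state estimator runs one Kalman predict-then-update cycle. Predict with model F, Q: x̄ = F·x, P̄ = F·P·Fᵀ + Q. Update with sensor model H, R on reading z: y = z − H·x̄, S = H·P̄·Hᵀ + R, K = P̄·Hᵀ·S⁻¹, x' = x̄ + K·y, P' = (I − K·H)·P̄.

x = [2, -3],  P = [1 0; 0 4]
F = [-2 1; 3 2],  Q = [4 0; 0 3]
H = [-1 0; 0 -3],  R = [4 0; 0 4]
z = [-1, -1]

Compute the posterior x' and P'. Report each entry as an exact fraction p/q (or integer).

x' = [-1027/1015, 349/1015]
P' = [3036/1015 8/1015; 8/1015 444/1015]

x̄ = F·x = [-7, 0]
P̄ = F·P·Fᵀ + Q = [12 2; 2 28]
y = z − H·x̄ = [-8, -1]
S = H·P̄·Hᵀ + R = [16 6; 6 256]
K = P̄·Hᵀ·S⁻¹ = [-759/1015 -6/1015; -2/1015 -333/1015]
x' = x̄ + K·y = [-1027/1015, 349/1015]
P' = (I − K·H)·P̄ = [3036/1015 8/1015; 8/1015 444/1015]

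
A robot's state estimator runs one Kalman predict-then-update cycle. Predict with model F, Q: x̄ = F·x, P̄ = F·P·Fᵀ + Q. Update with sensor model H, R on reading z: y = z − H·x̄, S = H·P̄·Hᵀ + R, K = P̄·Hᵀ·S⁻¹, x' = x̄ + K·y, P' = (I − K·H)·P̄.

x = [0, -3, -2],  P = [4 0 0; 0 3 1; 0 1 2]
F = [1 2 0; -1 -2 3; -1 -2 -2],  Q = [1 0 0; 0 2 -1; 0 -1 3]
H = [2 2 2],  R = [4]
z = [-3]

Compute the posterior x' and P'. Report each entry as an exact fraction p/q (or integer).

x' = [-85/38, -165/38, 102/19]
P' = [154/19 5/19 -172/19; 5/19 231/19 -221/19; -172/19 -221/19 409/19]

x̄ = F·x = [-6, 0, 10]
P̄ = F·P·Fᵀ + Q = [17 -10 -20; -10 24 1; -20 1 35]
y = z − H·x̄ = [-11]
S = H·P̄·Hᵀ + R = [76]
K = P̄·Hᵀ·S⁻¹ = [-13/38; 15/38; 8/19]
x' = x̄ + K·y = [-85/38, -165/38, 102/19]
P' = (I − K·H)·P̄ = [154/19 5/19 -172/19; 5/19 231/19 -221/19; -172/19 -221/19 409/19]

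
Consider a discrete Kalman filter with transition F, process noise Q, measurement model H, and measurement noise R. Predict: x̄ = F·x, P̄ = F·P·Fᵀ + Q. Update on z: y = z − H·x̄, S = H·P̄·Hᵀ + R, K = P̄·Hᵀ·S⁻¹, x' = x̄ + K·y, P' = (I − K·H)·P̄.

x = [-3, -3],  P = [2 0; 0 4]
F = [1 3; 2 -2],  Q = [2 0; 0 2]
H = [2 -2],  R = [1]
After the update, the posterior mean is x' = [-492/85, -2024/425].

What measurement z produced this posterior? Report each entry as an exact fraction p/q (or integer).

x̄ = F·x = [-12, 0]
P̄ = F·P·Fᵀ + Q = [40 -20; -20 26]
S = H·P̄·Hᵀ + R = [425]
K = P̄·Hᵀ·S⁻¹ = [24/85; -92/425]
x' − x̄ = [528/85, -2024/425] = K·y
y = (KᵀK)⁻¹·Kᵀ·(x' − x̄) = [22]
z = y + H·x̄ = [22] + [-24] = [-2]

z = [-2]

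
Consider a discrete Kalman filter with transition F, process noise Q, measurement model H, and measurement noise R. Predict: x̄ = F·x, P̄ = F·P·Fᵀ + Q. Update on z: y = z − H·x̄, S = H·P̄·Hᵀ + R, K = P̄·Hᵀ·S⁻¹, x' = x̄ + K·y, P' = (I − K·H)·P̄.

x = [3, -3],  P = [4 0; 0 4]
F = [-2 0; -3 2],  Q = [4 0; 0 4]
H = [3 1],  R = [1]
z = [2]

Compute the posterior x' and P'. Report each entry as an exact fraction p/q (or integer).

x̄ = F·x = [-6, -15]
P̄ = F·P·Fᵀ + Q = [20 24; 24 56]
y = z − H·x̄ = [35]
S = H·P̄·Hᵀ + R = [381]
K = P̄·Hᵀ·S⁻¹ = [28/127; 128/381]
x' = x̄ + K·y = [218/127, -1235/381]
P' = (I − K·H)·P̄ = [188/127 -536/127; -536/127 4952/381]

x' = [218/127, -1235/381]
P' = [188/127 -536/127; -536/127 4952/381]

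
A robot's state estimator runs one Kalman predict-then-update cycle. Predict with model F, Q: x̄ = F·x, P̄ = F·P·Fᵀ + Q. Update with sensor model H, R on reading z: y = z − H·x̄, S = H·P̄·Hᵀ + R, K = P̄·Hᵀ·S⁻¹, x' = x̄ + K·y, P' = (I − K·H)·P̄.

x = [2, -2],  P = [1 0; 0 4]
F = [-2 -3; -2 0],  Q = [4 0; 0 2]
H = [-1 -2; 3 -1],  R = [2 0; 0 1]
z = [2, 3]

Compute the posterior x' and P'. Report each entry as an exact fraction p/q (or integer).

x̄ = F·x = [2, -4]
P̄ = F·P·Fᵀ + Q = [44 4; 4 6]
y = z − H·x̄ = [-4, -7]
S = H·P̄·Hᵀ + R = [86 -140; -140 379]
K = P̄·Hᵀ·S⁻¹ = [-894/6497 1864/6497; -2612/6497 -862/6497]
x' = x̄ + K·y = [3522/6497, -9506/6497]
P' = (I − K·H)·P̄ = [788/6497 500/6497; 500/6497 2362/6497]

x' = [3522/6497, -9506/6497]
P' = [788/6497 500/6497; 500/6497 2362/6497]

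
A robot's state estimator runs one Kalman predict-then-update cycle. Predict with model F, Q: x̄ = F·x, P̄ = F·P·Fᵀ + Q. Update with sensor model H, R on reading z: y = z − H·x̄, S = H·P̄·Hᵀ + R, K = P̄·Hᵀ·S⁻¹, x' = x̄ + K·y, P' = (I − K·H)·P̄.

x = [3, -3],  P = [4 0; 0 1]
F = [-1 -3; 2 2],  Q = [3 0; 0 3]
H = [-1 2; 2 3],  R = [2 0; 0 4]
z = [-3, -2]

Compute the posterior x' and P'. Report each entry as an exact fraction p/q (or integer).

x̄ = F·x = [6, 0]
P̄ = F·P·Fᵀ + Q = [16 -14; -14 23]
y = z − H·x̄ = [3, -14]
S = H·P̄·Hᵀ + R = [166 92; 92 107]
K = P̄·Hᵀ·S⁻¹ = [-1894/4649 1194/4649; 1324/4649 643/4649]
x' = x̄ + K·y = [5496/4649, -5030/4649]
P' = (I − K·H)·P̄ = [2988/4649 -400/4649; -400/4649 1124/4649]

x' = [5496/4649, -5030/4649]
P' = [2988/4649 -400/4649; -400/4649 1124/4649]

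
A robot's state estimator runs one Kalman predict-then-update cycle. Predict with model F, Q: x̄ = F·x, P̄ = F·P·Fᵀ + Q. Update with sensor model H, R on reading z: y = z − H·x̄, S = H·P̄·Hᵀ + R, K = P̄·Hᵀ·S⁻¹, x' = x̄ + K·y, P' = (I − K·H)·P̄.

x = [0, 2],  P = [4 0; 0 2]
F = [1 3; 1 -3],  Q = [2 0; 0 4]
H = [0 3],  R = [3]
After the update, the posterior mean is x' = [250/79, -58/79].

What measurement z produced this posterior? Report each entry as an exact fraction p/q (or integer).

z = [-2]

x̄ = F·x = [6, -6]
P̄ = F·P·Fᵀ + Q = [24 -14; -14 26]
S = H·P̄·Hᵀ + R = [237]
K = P̄·Hᵀ·S⁻¹ = [-14/79; 26/79]
x' − x̄ = [-224/79, 416/79] = K·y
y = (KᵀK)⁻¹·Kᵀ·(x' − x̄) = [16]
z = y + H·x̄ = [16] + [-18] = [-2]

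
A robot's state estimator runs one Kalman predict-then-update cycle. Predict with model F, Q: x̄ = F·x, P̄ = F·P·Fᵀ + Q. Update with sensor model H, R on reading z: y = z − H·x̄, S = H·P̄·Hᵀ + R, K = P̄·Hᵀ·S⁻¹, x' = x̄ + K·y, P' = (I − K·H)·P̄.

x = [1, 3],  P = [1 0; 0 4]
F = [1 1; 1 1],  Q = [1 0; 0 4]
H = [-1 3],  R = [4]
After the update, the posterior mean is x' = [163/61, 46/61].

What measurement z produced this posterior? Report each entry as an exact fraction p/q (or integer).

x̄ = F·x = [4, 4]
P̄ = F·P·Fᵀ + Q = [6 5; 5 9]
S = H·P̄·Hᵀ + R = [61]
K = P̄·Hᵀ·S⁻¹ = [9/61; 22/61]
x' − x̄ = [-81/61, -198/61] = K·y
y = (KᵀK)⁻¹·Kᵀ·(x' − x̄) = [-9]
z = y + H·x̄ = [-9] + [8] = [-1]

z = [-1]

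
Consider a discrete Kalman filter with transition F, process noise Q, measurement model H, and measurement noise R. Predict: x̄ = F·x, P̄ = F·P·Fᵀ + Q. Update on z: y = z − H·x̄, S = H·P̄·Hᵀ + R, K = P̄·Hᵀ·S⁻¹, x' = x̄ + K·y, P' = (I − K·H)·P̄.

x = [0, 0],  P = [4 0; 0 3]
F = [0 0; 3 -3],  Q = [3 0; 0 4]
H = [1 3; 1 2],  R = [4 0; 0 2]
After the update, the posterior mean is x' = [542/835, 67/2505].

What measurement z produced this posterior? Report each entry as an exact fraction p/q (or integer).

z = [-1, 2]

x̄ = F·x = [0, 0]
P̄ = F·P·Fᵀ + Q = [3 0; 0 67]
S = H·P̄·Hᵀ + R = [610 405; 405 273]
K = P̄·Hᵀ·S⁻¹ = [-132/835 41/167; 201/835 67/501]
x' − x̄ = [542/835, 67/2505] = K·y
y = (KᵀK)⁻¹·Kᵀ·(x' − x̄) = [-1, 2]
z = y + H·x̄ = [-1, 2] + [0, 0] = [-1, 2]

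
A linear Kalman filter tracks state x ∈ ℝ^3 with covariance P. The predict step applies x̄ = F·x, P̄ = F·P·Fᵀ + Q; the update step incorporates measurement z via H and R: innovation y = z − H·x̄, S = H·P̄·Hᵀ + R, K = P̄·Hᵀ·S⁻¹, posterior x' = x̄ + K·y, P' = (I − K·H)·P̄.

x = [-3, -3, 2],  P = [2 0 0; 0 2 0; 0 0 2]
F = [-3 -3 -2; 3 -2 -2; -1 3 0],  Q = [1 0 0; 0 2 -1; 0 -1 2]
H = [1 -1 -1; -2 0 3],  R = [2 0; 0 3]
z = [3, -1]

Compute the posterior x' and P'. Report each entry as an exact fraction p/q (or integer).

x̄ = F·x = [14, -7, -6]
P̄ = F·P·Fᵀ + Q = [45 2 -12; 2 36 -19; -12 -19 22]
y = z − H·x̄ = [-24, 45]
S = H·P̄·Hᵀ + R = [87 -155; -155 525]
K = P̄·Hᵀ·S⁻¹ = [1869/4330 -2437/21650; -1733/2165 -3816/10825; 243/866 1101/4330]
x' = x̄ + K·y = [-6169/4330, -7907/2165, -1119/866]
P' = (I − K·H)·P̄ = [153213/21650 17409/10825 19941/4330; 17409/10825 26949/10825 1558/2165; 19941/4330 1558/2165 2879/866]

x' = [-6169/4330, -7907/2165, -1119/866]
P' = [153213/21650 17409/10825 19941/4330; 17409/10825 26949/10825 1558/2165; 19941/4330 1558/2165 2879/866]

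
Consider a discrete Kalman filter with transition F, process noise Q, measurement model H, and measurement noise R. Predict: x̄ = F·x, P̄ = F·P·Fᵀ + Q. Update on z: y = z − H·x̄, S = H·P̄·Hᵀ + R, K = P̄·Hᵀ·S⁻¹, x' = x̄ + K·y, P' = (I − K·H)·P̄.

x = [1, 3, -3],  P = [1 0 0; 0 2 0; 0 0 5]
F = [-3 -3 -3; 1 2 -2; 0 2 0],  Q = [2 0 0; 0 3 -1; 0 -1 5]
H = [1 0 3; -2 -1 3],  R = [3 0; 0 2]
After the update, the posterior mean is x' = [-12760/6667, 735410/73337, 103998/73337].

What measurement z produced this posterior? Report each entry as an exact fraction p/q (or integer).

x̄ = F·x = [-3, 13, 6]
P̄ = F·P·Fᵀ + Q = [74 15 -12; 15 32 7; -12 7 13]
S = H·P̄·Hᵀ + R = [122 -31; -31 609]
K = P̄·Hᵀ·S⁻¹ = [1543/6667 -2100/6667; 20653/73337 -3886/73337; 18179/73337 7669/73337]
x' − x̄ = [7241/6667, -217971/73337, -336024/73337] = K·y
y = (KᵀK)⁻¹·Kᵀ·(x' − x̄) = [-13, -13]
z = y + H·x̄ = [-13, -13] + [15, 11] = [2, -2]

z = [2, -2]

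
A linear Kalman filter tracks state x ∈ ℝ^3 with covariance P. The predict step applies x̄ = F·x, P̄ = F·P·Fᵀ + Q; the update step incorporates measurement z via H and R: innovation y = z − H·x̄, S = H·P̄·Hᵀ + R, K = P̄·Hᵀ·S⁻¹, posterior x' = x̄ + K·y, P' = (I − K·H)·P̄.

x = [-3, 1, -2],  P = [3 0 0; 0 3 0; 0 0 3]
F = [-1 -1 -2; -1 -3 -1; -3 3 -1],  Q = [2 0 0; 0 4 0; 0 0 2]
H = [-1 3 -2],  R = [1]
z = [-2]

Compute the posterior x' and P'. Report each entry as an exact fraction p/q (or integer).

x̄ = F·x = [6, 2, 14]
P̄ = F·P·Fᵀ + Q = [20 18 6; 18 37 -15; 6 -15 59]
y = z − H·x̄ = [26]
S = H·P̄·Hᵀ + R = [686]
K = P̄·Hᵀ·S⁻¹ = [11/343; 123/686; -169/686]
x' = x̄ + K·y = [2344/343, 2285/343, 2605/343]
P' = (I − K·H)·P̄ = [6618/343 4821/343 3917/343; 4821/343 10253/686 10497/686; 3917/343 10497/686 11913/686]

x' = [2344/343, 2285/343, 2605/343]
P' = [6618/343 4821/343 3917/343; 4821/343 10253/686 10497/686; 3917/343 10497/686 11913/686]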